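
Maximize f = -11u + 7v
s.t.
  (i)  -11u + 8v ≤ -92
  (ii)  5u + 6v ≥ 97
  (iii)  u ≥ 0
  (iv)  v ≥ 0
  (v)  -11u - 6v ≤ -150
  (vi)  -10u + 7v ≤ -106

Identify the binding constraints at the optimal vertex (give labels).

Vertices and f = -11u + 7v:
  (68, 82) → f = -174
  (97/5, 0) → f = -1067/5
  (263/19, 88/19) → f = -2277/19
The feasible region is unbounded (it extends along (1, 0), (8, 11)), but f strictly decreases along every unbounded feasible direction, so there is no improving ray and the maximum is attained at a vertex.

The maximum is at (263/19, 88/19). Substituting into each constraint, equality holds for (ii) and (vi); the remaining constraints have slack.

(ii) and (vi)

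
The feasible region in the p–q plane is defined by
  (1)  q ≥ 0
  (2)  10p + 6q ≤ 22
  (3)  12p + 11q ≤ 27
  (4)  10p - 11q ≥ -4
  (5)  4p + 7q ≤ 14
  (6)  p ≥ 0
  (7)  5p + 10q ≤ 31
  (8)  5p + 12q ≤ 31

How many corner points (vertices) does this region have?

Intersecting each pair of boundary lines and keeping only the points that satisfy every inequality leaves:
  (11/5, 0)
  (0, 0)
  (40/19, 3/19)
  (23/22, 159/121)
  (0, 4/11)

5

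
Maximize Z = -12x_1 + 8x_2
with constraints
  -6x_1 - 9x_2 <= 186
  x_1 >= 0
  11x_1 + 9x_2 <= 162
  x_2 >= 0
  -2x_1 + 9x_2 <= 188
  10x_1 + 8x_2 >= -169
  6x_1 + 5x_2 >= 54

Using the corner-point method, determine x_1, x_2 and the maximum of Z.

Vertices and Z = -12x_1 + 8x_2:
  (0, 18) → Z = 144
  (0, 54/5) → Z = 432/5
  (162/11, 0) → Z = -1944/11
  (9, 0) → Z = -108

The optimum lies where x_1 = 0 and 11x_1 + 9x_2 = 162.
Solving simultaneously gives x_1 = 0, x_2 = 18.

x_1 = 0, x_2 = 18, maximum Z = 144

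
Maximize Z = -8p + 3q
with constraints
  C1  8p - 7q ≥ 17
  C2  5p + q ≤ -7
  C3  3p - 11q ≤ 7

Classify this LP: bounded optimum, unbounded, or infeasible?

infeasible

The boundaries 8p - 7q = 17 and 5p + q = -7 meet at (-32/43, -141/43), but that point violates 3p - 11q ≤ 7. Every candidate vertex is excluded by some other constraint, so the feasible region is empty.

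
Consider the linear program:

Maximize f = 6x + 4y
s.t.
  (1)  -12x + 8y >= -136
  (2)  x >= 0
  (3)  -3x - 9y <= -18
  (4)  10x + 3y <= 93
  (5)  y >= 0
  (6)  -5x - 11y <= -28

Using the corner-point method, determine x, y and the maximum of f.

The optimum lies where x = 0 and 10x + 3y = 93.
Solving simultaneously gives x = 0, y = 31.

x = 0, y = 31, maximum f = 124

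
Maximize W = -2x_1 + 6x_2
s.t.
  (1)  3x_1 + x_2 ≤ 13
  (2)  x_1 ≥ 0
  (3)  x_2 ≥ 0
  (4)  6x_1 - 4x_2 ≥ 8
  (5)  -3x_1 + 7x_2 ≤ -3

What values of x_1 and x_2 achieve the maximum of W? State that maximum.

Feasible corners and W = -2x_1 + 6x_2:
  (13/3, 0) → W = -26/3
  (47/12, 5/4) → W = -1/3
  (4/3, 0) → W = -8/3
  (22/15, 1/5) → W = -26/15

At the optimal vertex, 3x_1 + x_2 = 13 and -3x_1 + 7x_2 = -3.
Solving simultaneously gives x_1 = 47/12, x_2 = 5/4.

x_1 = 47/12, x_2 = 5/4, maximum W = -1/3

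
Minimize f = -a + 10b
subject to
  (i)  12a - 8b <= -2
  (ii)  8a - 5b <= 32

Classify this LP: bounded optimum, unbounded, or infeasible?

From the feasible point (133/2, 100), moving in the direction (-8, -12) keeps every constraint satisfied while f decreases without bound.

unbounded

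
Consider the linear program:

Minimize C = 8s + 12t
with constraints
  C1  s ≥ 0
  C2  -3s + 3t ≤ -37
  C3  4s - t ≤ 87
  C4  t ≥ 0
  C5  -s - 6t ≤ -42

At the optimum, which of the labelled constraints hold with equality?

Extreme points and C = 8s + 12t:
  (224/9, 113/9) → C = 3148/9
  (116/7, 89/21) → C = 1284/7
  (564/25, 81/25) → C = 5484/25

The minimum is at (116/7, 89/21). Substituting into each constraint, equality holds for C2 and C5; the remaining constraints have slack.

C2 and C5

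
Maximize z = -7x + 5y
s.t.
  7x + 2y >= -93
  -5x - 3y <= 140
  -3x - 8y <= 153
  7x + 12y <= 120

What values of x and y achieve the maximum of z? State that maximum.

x = -678/35, y = 213/10, maximum z = 2421/10

Corner points and z = -7x + 5y:
  (-219/25, -396/25) → z = -447/25
  (-678/35, 213/10) → z = 2421/10
  (699/5, -1431/20) → z = -26727/20

The optimum lies where 7x + 2y = -93 and 7x + 12y = 120.
Solving simultaneously gives x = -678/35, y = 213/10.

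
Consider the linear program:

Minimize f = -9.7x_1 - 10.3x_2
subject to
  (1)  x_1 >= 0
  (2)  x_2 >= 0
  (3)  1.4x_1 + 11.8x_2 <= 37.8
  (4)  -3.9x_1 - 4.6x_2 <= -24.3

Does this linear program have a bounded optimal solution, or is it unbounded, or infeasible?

bounded optimum

Corner points and f = -9.7x_1 - 10.3x_2:
  (27, 0) → f = -261.9
  (81/13, 0) → f = -7857/130
  (5643/1979, 5670/1979) → f = -1131381/19790
The feasible region has finitely many vertices and no improving ray; the minimum is -261.9 at (27, 0).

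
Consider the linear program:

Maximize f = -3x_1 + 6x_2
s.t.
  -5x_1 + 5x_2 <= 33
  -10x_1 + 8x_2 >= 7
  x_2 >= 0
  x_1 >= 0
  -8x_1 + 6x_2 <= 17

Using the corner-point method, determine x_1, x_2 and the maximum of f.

x_1 = 229/10, x_2 = 59/2, maximum f = 1083/10

Corner points and f = -3x_1 + 6x_2:
  (229/10, 59/2) → f = 1083/10
  (113/10, 179/10) → f = 147/2
  (0, 7/8) → f = 21/4
  (0, 17/6) → f = 17

At the optimal vertex, -5x_1 + 5x_2 = 33 and -10x_1 + 8x_2 = 7.
Solving simultaneously gives x_1 = 229/10, x_2 = 59/2.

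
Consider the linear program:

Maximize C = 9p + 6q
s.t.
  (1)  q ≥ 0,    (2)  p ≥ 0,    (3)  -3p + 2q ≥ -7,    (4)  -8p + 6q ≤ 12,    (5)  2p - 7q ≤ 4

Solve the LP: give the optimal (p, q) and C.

p = 33, q = 46, maximum C = 573

Vertices and C = 9p + 6q:
  (0, 0) → C = 0
  (2, 0) → C = 18
  (0, 2) → C = 12
  (33, 46) → C = 573
  (41/17, 2/17) → C = 381/17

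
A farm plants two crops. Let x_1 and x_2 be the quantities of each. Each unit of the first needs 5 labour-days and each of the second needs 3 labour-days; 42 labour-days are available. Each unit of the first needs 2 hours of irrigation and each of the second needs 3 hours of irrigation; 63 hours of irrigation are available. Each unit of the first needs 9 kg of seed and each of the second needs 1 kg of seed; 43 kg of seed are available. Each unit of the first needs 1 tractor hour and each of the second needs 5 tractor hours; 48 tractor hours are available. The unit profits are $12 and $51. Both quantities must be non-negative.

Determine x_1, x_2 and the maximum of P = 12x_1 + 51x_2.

At the optimal vertex, 5x_1 + 3x_2 = 42 and x_1 + 5x_2 = 48.
Solving simultaneously gives x_1 = 3, x_2 = 9.

x_1 = 3, x_2 = 9, maximum P = 495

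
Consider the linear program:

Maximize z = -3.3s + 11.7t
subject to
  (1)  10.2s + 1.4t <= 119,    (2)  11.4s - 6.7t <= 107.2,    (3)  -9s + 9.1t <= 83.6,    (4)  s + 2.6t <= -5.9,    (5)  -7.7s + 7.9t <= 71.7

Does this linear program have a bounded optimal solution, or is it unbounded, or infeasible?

Extreme points and z = -3.3s + 11.7t:
  (23919/3634, -8723/1817) → z = -2830509/36340
  (-8.34, 61/65) → z = 38.502
The feasible region has finitely many vertices and no improving ray; the maximum is 38.502 at (-8.34, 61/65).

bounded optimum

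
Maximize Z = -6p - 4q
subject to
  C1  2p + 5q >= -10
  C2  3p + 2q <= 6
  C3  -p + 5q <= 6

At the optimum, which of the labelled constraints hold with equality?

C1 and C3

Feasible corners and Z = -6p - 4q:
  (50/11, -42/11) → Z = -12
  (-16/3, 2/15) → Z = 472/15
  (18/17, 24/17) → Z = -12

The maximum is at (-16/3, 2/15). Substituting into each constraint, equality holds for C1 and C3; the remaining constraints have slack.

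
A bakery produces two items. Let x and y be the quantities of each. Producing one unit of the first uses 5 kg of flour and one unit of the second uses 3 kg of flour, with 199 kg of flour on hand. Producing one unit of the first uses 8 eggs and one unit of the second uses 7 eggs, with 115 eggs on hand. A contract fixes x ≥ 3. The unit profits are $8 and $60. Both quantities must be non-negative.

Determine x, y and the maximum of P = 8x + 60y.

x = 3, y = 13, maximum P = 804

Vertices and P = 8x + 60y:
  (115/8, 0) → P = 115
  (3, 0) → P = 24
  (3, 13) → P = 804

The optimum lies where 8x + 7y = 115 and x = 3.
Solving simultaneously gives x = 3, y = 13.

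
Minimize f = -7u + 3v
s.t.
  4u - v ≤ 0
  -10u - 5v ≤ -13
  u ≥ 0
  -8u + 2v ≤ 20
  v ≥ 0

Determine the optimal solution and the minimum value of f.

The feasible region is unbounded (it extends along (1, 4)), but f strictly increases along every unbounded feasible direction, so there is no improving ray and the minimum is attained at a vertex.

u = 13/30, v = 26/15, minimum f = 13/6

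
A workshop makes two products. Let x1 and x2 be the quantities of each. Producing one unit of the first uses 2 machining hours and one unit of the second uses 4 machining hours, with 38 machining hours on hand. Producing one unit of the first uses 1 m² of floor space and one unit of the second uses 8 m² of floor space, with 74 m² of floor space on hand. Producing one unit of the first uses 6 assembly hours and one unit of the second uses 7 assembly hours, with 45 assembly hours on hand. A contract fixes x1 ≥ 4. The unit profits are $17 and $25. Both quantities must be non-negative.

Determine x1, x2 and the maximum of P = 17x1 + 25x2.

x1 = 4, x2 = 3, maximum P = 143

Extreme points and P = 17x1 + 25x2:
  (15/2, 0) → P = 255/2
  (4, 0) → P = 68
  (4, 3) → P = 143

The optimum lies where 6x1 + 7x2 = 45 and x1 = 4.
Solving simultaneously gives x1 = 4, x2 = 3.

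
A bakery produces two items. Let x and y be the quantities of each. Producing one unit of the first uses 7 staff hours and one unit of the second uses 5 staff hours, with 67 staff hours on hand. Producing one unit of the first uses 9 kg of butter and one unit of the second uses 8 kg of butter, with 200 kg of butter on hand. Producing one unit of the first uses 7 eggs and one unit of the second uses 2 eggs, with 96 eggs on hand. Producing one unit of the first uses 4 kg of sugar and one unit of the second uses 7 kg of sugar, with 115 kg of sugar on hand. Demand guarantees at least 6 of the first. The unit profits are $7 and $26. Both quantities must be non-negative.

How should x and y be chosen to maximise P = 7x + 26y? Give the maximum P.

The binding constraints are 7x + 5y = 67 and x = 6.
Solving simultaneously gives x = 6, y = 5.

x = 6, y = 5, maximum P = 172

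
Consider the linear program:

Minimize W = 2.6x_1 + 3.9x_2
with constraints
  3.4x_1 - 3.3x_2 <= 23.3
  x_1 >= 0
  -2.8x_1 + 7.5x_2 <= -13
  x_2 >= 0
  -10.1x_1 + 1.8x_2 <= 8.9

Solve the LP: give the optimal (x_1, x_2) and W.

Extreme points and W = 2.6x_1 + 3.9x_2:
  (4395/542, 1052/813) → W = 70811/2710
  (233/34, 0) → W = 3029/170
  (65/14, 0) → W = 169/14

x_1 = 65/14, x_2 = 0, minimum W = 169/14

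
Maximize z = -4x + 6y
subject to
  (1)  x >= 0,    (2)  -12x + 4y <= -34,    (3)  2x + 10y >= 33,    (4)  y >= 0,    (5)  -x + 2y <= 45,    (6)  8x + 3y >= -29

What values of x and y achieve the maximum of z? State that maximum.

The feasible region is unbounded (it extends along (2, 1), (1, 0)), but z strictly decreases along every unbounded feasible direction, so there is no improving ray and the maximum is attained at a vertex.

x = 62/5, y = 287/10, maximum z = 613/5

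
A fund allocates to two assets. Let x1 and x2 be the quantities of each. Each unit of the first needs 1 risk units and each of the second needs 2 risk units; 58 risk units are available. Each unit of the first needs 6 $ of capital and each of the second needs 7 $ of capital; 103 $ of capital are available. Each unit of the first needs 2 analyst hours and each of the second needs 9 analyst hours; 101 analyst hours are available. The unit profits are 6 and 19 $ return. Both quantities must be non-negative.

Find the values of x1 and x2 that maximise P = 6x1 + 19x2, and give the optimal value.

x1 = 11/2, x2 = 10, maximum P = 223

Corner points and P = 6x1 + 19x2:
  (0, 0) → P = 0
  (0, 101/9) → P = 1919/9
  (103/6, 0) → P = 103
  (11/2, 10) → P = 223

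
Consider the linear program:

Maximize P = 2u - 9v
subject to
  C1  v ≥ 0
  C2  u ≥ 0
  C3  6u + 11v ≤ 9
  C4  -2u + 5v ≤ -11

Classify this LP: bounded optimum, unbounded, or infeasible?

The boundaries v = 0 and u = 0 meet at (0, 0), but that point violates -2u + 5v ≤ -11. Every candidate vertex is excluded by some other constraint, so the feasible region is empty.

infeasible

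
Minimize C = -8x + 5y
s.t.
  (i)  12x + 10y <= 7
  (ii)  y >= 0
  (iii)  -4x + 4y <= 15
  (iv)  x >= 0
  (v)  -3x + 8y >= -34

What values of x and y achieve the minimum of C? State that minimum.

x = 7/12, y = 0, minimum C = -14/3

Vertices and C = -8x + 5y:
  (7/12, 0) → C = -14/3
  (0, 7/10) → C = 7/2
  (0, 0) → C = 0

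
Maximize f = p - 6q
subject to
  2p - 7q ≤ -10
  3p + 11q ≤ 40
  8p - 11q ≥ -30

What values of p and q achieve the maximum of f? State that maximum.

p = -50/17, q = 10/17, maximum f = -110/17

Feasible corners and f = p - 6q:
  (170/43, 110/43) → f = -490/43
  (-50/17, 10/17) → f = -110/17
  (10/11, 410/121) → f = -2350/121

The optimum lies where 2p - 7q = -10 and 8p - 11q = -30.
Solving simultaneously gives p = -50/17, q = 10/17.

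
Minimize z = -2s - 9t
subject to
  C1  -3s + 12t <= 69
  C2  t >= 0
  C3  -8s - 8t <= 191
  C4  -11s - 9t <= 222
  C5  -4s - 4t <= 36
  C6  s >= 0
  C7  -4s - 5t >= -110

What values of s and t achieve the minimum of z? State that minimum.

Extreme points and z = -2s - 9t:
  (0, 23/4) → z = -207/4
  (325/21, 202/21) → z = -2468/21
  (0, 0) → z = 0
  (55/2, 0) → z = -55

s = 325/21, t = 202/21, minimum z = -2468/21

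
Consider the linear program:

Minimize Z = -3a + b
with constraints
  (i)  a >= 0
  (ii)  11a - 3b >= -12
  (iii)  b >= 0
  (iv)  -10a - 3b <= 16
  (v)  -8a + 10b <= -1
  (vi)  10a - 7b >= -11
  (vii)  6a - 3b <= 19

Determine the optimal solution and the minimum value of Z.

a = 187/36, b = 73/18, minimum Z = -415/36

The optimum lies where -8a + 10b = -1 and 6a - 3b = 19.
Solving simultaneously gives a = 187/36, b = 73/18.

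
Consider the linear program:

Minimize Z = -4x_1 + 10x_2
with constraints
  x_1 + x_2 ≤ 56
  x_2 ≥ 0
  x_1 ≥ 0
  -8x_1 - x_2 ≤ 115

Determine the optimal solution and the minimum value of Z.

x_1 = 56, x_2 = 0, minimum Z = -224

Feasible corners and Z = -4x_1 + 10x_2:
  (56, 0) → Z = -224
  (0, 56) → Z = 560
  (0, 0) → Z = 0

At the optimal vertex, x_1 + x_2 = 56 and x_2 = 0.
Solving simultaneously gives x_1 = 56, x_2 = 0.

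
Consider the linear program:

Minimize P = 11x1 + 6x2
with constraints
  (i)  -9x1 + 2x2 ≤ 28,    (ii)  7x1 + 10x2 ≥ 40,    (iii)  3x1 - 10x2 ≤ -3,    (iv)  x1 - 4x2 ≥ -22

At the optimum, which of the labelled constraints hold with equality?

Corner points and P = 11x1 + 6x2:
  (37/10, 141/100) → P = 1229/25
  (-30/19, 97/19) → P = 252/19
  (104, 63/2) → P = 1333

The minimum is at (-30/19, 97/19). Substituting into each constraint, equality holds for (ii) and (iv); the remaining constraints have slack.

(ii) and (iv)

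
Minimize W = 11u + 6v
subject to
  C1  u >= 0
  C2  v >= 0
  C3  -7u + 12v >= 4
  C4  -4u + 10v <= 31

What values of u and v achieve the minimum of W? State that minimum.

Corner points and W = 11u + 6v:
  (0, 1/3) → W = 2
  (0, 31/10) → W = 93/5
  (166/11, 201/22) → W = 2429/11

At the optimal vertex, u = 0 and -7u + 12v = 4.
Solving simultaneously gives u = 0, v = 1/3.

u = 0, v = 1/3, minimum W = 2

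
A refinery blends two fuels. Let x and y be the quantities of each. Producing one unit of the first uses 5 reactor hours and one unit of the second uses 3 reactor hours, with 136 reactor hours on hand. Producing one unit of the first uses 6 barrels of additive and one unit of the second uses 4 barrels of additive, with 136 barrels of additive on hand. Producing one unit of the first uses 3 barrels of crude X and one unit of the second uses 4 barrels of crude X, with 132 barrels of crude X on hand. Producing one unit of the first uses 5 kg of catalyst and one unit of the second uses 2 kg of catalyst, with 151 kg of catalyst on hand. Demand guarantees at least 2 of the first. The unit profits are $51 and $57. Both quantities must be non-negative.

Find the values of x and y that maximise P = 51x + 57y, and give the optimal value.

x = 2, y = 31, maximum P = 1869

The binding constraints are 6x + 4y = 136 and x = 2.
Solving simultaneously gives x = 2, y = 31.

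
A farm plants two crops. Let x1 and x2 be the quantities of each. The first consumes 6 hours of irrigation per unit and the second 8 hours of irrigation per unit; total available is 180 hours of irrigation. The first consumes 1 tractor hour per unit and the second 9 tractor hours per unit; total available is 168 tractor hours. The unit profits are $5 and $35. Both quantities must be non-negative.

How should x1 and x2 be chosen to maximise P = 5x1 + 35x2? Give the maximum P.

x1 = 6, x2 = 18, maximum P = 660

Vertices and P = 5x1 + 35x2:
  (0, 0) → P = 0
  (0, 56/3) → P = 1960/3
  (30, 0) → P = 150
  (6, 18) → P = 660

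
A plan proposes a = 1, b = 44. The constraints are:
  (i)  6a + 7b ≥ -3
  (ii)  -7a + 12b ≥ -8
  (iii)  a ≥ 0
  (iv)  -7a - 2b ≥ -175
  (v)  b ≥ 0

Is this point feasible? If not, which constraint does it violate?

feasible

(i): 314 ≥ -3 ✓
(ii): 521 ≥ -8 ✓
(iii): 1 ≥ 0 ✓
(iv): -95 ≥ -175 ✓
(v): 44 ≥ 0 ✓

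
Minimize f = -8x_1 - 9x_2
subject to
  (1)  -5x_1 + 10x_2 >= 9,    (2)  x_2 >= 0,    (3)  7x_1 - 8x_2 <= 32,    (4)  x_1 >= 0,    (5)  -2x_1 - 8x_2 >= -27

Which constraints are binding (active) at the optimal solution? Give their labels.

Corner points and f = -8x_1 - 9x_2:
  (0, 9/10) → f = -81/10
  (33/10, 51/20) → f = -987/20
  (0, 27/8) → f = -243/8

The minimum is at (33/10, 51/20). Substituting into each constraint, equality holds for (1) and (5); the remaining constraints have slack.

(1) and (5)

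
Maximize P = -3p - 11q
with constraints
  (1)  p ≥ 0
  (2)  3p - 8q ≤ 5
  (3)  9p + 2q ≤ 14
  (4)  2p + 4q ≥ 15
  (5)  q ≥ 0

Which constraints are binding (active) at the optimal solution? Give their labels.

(3) and (4)

Vertices and P = -3p - 11q:
  (0, 7) → P = -77
  (0, 15/4) → P = -165/4
  (13/16, 107/32) → P = -1255/32

The maximum is at (13/16, 107/32). Substituting into each constraint, equality holds for (3) and (4); the remaining constraints have slack.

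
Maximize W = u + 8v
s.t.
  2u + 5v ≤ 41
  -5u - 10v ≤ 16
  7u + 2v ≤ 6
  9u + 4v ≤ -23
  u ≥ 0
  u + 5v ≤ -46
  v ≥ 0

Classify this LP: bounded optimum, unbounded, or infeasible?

infeasible

The boundaries u + 5v = -46 and v = 0 meet at (-46, 0), but that point violates -5u - 10v ≤ 16. Every candidate vertex is excluded by some other constraint, so the feasible region is empty.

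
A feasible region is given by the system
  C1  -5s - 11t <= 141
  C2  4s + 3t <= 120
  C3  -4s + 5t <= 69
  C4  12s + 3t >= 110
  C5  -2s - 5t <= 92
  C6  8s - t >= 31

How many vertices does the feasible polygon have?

Of the 15 pairwise boundary intersections, those satisfying every inequality are:
  (1743/29, -1164/29)
  (1633/117, -2242/117)
  (393/32, 189/8)
  (56/9, 169/9)
  (203/36, 127/9)

5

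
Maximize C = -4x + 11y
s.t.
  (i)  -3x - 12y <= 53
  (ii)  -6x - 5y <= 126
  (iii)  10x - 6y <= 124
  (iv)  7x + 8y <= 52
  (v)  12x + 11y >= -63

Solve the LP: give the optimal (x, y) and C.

Corner points and C = -4x + 11y:
  (195/23, -451/69) → C = -7301/69
  (-173/111, -149/37) → C = -4225/111
  (652/61, -174/61) → C = -4522/61
  (-1076/19, 1065/19) → C = 16019/19

The binding constraints are 7x + 8y = 52 and 12x + 11y = -63.
Solving simultaneously gives x = -1076/19, y = 1065/19.

x = -1076/19, y = 1065/19, maximum C = 16019/19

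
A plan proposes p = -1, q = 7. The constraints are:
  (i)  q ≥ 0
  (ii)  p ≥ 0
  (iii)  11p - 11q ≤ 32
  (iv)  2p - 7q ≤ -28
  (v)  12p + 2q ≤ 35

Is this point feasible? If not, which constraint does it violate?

not feasible — violates (ii)

Constraint (ii): p = -1, which is not ≥ 0. All other constraints are satisfied.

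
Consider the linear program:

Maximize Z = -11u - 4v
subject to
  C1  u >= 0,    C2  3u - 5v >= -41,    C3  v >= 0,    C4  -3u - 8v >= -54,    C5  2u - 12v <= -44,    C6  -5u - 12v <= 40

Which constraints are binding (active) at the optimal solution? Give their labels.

C1 and C5

Corner points and Z = -11u - 4v:
  (0, 27/4) → Z = -27
  (0, 11/3) → Z = -44/3
  (74/13, 60/13) → Z = -1054/13

The maximum is at (0, 11/3). Substituting into each constraint, equality holds for C1 and C5; the remaining constraints have slack.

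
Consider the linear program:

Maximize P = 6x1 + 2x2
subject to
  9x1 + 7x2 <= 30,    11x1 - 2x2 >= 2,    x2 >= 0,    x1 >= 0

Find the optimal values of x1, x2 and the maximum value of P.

x1 = 10/3, x2 = 0, maximum P = 20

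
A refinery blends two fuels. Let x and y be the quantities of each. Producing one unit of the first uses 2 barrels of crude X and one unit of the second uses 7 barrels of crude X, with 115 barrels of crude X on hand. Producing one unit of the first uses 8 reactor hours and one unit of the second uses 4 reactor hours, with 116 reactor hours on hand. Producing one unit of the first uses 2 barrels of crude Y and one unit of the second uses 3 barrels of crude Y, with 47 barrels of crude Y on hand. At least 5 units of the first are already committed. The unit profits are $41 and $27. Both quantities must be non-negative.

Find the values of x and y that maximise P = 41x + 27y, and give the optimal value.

x = 10, y = 9, maximum P = 653

Feasible corners and P = 41x + 27y:
  (29/2, 0) → P = 1189/2
  (5, 0) → P = 205
  (10, 9) → P = 653
  (5, 37/3) → P = 538

At the optimal vertex, 8x + 4y = 116 and 2x + 3y = 47.
Solving simultaneously gives x = 10, y = 9.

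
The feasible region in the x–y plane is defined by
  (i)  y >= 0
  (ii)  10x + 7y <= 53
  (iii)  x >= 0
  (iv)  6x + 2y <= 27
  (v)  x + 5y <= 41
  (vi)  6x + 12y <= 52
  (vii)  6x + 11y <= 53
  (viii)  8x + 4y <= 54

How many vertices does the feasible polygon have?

5

Intersecting each pair of boundary lines and keeping only the points that satisfy every inequality leaves:
  (0, 0)
  (9/2, 0)
  (83/22, 24/11)
  (136/39, 101/39)
  (0, 13/3)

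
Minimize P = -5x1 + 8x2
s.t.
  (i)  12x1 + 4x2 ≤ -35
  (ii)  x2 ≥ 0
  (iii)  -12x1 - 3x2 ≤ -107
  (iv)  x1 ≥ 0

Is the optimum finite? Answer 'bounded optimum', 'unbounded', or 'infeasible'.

The boundaries 12x1 + 4x2 = -35 and -12x1 - 3x2 = -107 meet at (533/12, -142), but that point violates x2 ≥ 0. Every candidate vertex is excluded by some other constraint, so the feasible region is empty.

infeasible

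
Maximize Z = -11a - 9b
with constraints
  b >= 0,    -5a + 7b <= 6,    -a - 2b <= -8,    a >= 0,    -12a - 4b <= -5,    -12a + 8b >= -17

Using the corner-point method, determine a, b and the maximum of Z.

a = 44/17, b = 46/17, maximum Z = -898/17

Corner points and Z = -11a - 9b:
  (44/17, 46/17) → Z = -898/17
  (167/44, 157/44) → Z = -1625/22
  (49/16, 79/32) → Z = -1789/32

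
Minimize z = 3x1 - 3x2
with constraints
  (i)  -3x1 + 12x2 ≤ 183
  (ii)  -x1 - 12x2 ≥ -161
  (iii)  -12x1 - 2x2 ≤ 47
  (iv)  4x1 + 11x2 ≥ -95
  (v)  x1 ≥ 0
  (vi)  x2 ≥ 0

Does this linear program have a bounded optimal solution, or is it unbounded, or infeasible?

Corner points and z = 3x1 - 3x2:
  (0, 161/12) → z = -161/4
  (161, 0) → z = 483
  (0, 0) → z = 0
The feasible region has finitely many vertices and no improving ray; the minimum is -161/4 at (0, 161/12).

bounded optimum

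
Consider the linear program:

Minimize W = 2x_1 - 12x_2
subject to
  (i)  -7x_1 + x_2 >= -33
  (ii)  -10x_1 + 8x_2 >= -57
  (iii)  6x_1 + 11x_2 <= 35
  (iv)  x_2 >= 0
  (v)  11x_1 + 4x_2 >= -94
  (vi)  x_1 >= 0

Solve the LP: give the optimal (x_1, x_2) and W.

Vertices and W = 2x_1 - 12x_2:
  (398/83, 47/83) → W = 232/83
  (33/7, 0) → W = 66/7
  (0, 35/11) → W = -420/11
  (0, 0) → W = 0

At the optimal vertex, 6x_1 + 11x_2 = 35 and x_1 = 0.
Solving simultaneously gives x_1 = 0, x_2 = 35/11.

x_1 = 0, x_2 = 35/11, minimum W = -420/11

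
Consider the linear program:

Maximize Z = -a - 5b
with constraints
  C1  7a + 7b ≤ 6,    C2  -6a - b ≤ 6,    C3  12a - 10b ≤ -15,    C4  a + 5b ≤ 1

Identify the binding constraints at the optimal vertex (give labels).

C2 and C3

Feasible corners and Z = -a - 5b:
  (-25/24, 1/4) → Z = -5/24
  (-31/29, 12/29) → Z = -1
  (-13/14, 27/70) → Z = -1

The maximum is at (-25/24, 1/4). Substituting into each constraint, equality holds for C2 and C3; the remaining constraints have slack.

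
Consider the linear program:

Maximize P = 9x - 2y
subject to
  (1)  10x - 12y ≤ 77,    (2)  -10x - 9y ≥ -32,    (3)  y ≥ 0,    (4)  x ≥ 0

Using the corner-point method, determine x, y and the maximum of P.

Corner points and P = 9x - 2y:
  (16/5, 0) → P = 144/5
  (0, 32/9) → P = -64/9
  (0, 0) → P = 0

x = 16/5, y = 0, maximum P = 144/5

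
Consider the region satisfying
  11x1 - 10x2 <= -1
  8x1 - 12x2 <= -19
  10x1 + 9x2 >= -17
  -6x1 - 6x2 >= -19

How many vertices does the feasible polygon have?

3

The feasible vertices (each the meet of two boundaries and inside every other half-plane) are:
  (-125/64, 9/32)
  (19/20, 133/60)
  (-91/2, 146/3)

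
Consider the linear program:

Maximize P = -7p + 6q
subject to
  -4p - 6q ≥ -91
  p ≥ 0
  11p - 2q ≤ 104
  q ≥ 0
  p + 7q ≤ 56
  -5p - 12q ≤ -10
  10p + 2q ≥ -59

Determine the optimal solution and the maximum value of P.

p = 0, q = 8, maximum P = 48

Vertices and P = -7p + 6q:
  (0, 8) → P = 48
  (0, 5/6) → P = 5
  (104/11, 0) → P = -728/11
  (840/79, 512/79) → P = -2808/79
  (2, 0) → P = -14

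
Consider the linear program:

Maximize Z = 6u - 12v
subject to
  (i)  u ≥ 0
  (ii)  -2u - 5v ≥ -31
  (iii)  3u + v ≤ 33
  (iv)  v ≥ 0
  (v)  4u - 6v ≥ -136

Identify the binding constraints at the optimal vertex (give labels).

Corner points and Z = 6u - 12v:
  (0, 31/5) → Z = -372/5
  (0, 0) → Z = 0
  (134/13, 27/13) → Z = 480/13
  (11, 0) → Z = 66

The maximum is at (11, 0). Substituting into each constraint, equality holds for (iii) and (iv); the remaining constraints have slack.

(iii) and (iv)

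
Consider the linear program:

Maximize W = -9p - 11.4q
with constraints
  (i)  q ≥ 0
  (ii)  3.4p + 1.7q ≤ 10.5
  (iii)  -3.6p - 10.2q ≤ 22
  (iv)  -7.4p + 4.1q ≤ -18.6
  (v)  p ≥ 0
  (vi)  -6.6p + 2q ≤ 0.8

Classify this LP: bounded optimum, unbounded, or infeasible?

Feasible corners and W = -9p - 11.4q:
  (105/34, 0) → W = -945/34
  (93/37, 0) → W = -837/37
  (2489/884, 241/442) → W = -139479/4420
The feasible region has finitely many vertices and no improving ray; the maximum is -837/37 at (93/37, 0).

bounded optimum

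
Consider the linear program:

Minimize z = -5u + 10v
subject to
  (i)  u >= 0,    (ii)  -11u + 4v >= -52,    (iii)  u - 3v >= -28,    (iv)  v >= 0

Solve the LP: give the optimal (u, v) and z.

u = 52/11, v = 0, minimum z = -260/11

Corner points and z = -5u + 10v:
  (0, 28/3) → z = 280/3
  (0, 0) → z = 0
  (268/29, 360/29) → z = 2260/29
  (52/11, 0) → z = -260/11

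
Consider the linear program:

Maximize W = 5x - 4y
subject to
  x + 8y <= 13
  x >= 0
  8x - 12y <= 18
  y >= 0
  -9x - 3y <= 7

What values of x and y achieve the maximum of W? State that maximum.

x = 75/19, y = 43/38, maximum W = 289/19

Feasible corners and W = 5x - 4y:
  (0, 13/8) → W = -13/2
  (75/19, 43/38) → W = 289/19
  (0, 0) → W = 0
  (9/4, 0) → W = 45/4

At the optimal vertex, x + 8y = 13 and 8x - 12y = 18.
Solving simultaneously gives x = 75/19, y = 43/38.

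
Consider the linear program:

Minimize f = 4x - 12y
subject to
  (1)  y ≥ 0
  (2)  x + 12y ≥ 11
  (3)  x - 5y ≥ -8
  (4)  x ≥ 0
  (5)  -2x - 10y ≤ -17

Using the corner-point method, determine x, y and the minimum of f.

x = 1/4, y = 33/20, minimum f = -94/5

Corner points and f = 4x - 12y:
  (11, 0) → f = 44
  (47/7, 5/14) → f = 158/7
  (1/4, 33/20) → f = -94/5
The feasible region is unbounded (it extends along (5, 1), (1, 0)), but f strictly increases along every unbounded feasible direction, so there is no improving ray and the minimum is attained at a vertex.

The optimum lies where x - 5y = -8 and -2x - 10y = -17.
Solving simultaneously gives x = 1/4, y = 33/20.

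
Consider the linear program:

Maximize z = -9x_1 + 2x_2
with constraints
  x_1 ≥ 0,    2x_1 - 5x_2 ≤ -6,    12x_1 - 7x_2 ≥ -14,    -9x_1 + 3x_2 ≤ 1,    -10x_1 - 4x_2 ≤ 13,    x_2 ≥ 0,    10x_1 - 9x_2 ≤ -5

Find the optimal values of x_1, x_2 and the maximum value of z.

x_1 = 1/3, x_2 = 4/3, maximum z = -1/3

Extreme points and z = -9x_1 + 2x_2:
  (1/3, 4/3) → z = -1/3
  (29/32, 25/16) → z = -161/32
  (35/27, 38/9) → z = -29/9
The feasible region is unbounded (it extends along (9, 10), (7, 12)), but z strictly decreases along every unbounded feasible direction, so there is no improving ray and the maximum is attained at a vertex.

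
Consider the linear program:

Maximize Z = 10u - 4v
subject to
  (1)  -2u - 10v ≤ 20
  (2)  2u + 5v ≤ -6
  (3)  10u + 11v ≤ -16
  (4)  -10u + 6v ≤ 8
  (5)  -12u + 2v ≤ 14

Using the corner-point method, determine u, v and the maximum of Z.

u = 10/13, v = -28/13, maximum Z = 212/13

Vertices and Z = 10u - 4v:
  (10/13, -28/13) → Z = 212/13
  (-45/31, -53/31) → Z = -238/31
  (-1/2, -1) → Z = -1
  (-38/31, -22/31) → Z = -292/31
  (-17/13, -11/13) → Z = -126/13

The binding constraints are -2u - 10v = 20 and 10u + 11v = -16.
Solving simultaneously gives u = 10/13, v = -28/13.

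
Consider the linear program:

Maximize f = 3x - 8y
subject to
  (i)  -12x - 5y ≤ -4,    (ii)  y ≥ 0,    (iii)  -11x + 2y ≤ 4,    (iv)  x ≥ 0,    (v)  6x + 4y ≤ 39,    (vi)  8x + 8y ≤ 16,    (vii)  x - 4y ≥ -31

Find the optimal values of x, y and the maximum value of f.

Corner points and f = 3x - 8y:
  (1/3, 0) → f = 1
  (0, 4/5) → f = -32/5
  (2, 0) → f = 6
  (0, 2) → f = -16

x = 2, y = 0, maximum f = 6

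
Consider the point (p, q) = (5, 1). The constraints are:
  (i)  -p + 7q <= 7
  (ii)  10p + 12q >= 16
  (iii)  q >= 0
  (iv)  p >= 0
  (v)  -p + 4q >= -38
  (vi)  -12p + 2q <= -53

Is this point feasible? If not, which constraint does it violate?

(i): 2 ≤ 7 ✓
(ii): 62 ≥ 16 ✓
(iii): 1 ≥ 0 ✓
(iv): 5 ≥ 0 ✓
(v): -1 ≥ -38 ✓
(vi): -58 ≤ -53 ✓

feasible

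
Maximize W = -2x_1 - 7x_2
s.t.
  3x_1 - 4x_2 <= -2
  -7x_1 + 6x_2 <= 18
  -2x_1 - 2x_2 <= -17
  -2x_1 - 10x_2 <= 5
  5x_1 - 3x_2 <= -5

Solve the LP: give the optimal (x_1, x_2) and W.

Corner points and W = -2x_1 - 7x_2:
  (33/13, 155/26) → W = -1217/26
  (8/3, 55/9) → W = -433/9
  (41/16, 95/16) → W = -747/16

The optimum lies where -2x_1 - 2x_2 = -17 and 5x_1 - 3x_2 = -5.
Solving simultaneously gives x_1 = 41/16, x_2 = 95/16.

x_1 = 41/16, x_2 = 95/16, maximum W = -747/16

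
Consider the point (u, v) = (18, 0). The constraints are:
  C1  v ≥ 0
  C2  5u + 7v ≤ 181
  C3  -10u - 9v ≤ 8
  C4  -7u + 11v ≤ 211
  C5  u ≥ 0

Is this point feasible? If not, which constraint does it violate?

C1: 0 ≥ 0 ✓
C2: 90 ≤ 181 ✓
C3: -180 ≤ 8 ✓
C4: -126 ≤ 211 ✓
C5: 18 ≥ 0 ✓

feasible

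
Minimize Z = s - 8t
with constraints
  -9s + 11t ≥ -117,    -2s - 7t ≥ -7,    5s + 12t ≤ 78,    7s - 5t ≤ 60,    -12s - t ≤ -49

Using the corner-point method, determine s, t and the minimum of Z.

Corner points and Z = s - 8t:
  (455/59, -71/59) → Z = 1023/59
  (168/41, -7/41) → Z = 224/41
  (305/67, -377/67) → Z = 3321/67

The binding constraints are -2s - 7t = -7 and -12s - t = -49.
Solving simultaneously gives s = 168/41, t = -7/41.

s = 168/41, t = -7/41, minimum Z = 224/41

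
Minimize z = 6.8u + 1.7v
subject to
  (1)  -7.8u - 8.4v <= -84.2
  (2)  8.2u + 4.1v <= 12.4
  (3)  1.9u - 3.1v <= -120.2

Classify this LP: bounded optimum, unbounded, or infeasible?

unbounded

From the feasible point (-37433/2007, 54877/2007), moving in the direction (-4.1, 8.2) keeps every constraint satisfied while z decreases without bound.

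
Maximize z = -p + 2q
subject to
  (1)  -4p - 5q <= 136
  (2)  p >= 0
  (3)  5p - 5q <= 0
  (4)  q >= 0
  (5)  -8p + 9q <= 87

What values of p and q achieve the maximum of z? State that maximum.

Extreme points and z = -p + 2q:
  (0, 0) → z = 0
  (0, 29/3) → z = 58/3
  (87, 87) → z = 87

p = 87, q = 87, maximum z = 87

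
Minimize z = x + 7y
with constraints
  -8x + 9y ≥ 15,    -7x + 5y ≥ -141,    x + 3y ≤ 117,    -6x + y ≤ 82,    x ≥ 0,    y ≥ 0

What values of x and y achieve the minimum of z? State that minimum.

Vertices and z = x + 7y:
  (336/11, 317/11) → z = 2555/11
  (0, 5/3) → z = 35/3
  (0, 39) → z = 273

x = 0, y = 5/3, minimum z = 35/3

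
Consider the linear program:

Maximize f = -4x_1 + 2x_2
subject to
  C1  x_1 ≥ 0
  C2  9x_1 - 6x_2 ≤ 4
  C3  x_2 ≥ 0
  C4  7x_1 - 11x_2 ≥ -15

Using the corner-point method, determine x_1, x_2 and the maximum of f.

x_1 = 0, x_2 = 15/11, maximum f = 30/11

Extreme points and f = -4x_1 + 2x_2:
  (0, 0) → f = 0
  (0, 15/11) → f = 30/11
  (4/9, 0) → f = -16/9
  (134/57, 163/57) → f = -70/19

At the optimal vertex, x_1 = 0 and 7x_1 - 11x_2 = -15.
Solving simultaneously gives x_1 = 0, x_2 = 15/11.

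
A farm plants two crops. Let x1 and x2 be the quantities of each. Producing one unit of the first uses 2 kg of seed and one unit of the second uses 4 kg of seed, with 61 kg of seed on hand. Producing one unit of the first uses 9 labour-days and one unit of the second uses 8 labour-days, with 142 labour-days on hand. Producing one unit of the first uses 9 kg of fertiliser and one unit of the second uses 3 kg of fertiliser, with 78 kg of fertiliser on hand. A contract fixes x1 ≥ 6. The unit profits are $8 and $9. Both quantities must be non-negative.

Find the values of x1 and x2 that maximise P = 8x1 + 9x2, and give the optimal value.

x1 = 6, x2 = 8, maximum P = 120

Vertices and P = 8x1 + 9x2:
  (26/3, 0) → P = 208/3
  (6, 0) → P = 48
  (6, 8) → P = 120

At the optimal vertex, 9x1 + 3x2 = 78 and x1 = 6.
Solving simultaneously gives x1 = 6, x2 = 8.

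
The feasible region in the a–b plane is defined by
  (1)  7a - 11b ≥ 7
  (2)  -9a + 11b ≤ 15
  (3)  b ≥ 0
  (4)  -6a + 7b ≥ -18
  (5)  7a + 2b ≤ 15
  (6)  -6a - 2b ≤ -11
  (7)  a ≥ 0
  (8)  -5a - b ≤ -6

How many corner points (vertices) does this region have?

Intersecting each pair of boundary lines and keeping only the points that satisfy every inequality leaves:
  (179/91, 8/13)
  (27/16, 7/16)
  (15/7, 0)
  (11/6, 0)

4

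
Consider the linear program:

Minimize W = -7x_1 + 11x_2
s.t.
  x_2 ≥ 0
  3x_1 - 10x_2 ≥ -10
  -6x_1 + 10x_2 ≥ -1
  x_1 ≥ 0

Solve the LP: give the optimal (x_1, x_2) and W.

Vertices and W = -7x_1 + 11x_2:
  (1/6, 0) → W = -7/6
  (0, 0) → W = 0
  (11/3, 21/10) → W = -77/30
  (0, 1) → W = 11

The binding constraints are 3x_1 - 10x_2 = -10 and -6x_1 + 10x_2 = -1.
Solving simultaneously gives x_1 = 11/3, x_2 = 21/10.

x_1 = 11/3, x_2 = 21/10, minimum W = -77/30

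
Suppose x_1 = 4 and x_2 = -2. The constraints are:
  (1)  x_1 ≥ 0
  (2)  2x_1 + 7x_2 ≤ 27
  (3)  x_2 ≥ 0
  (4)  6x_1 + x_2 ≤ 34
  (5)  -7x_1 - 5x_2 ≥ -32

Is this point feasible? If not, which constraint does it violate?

Constraint (3): x_2 = -2, which is not ≥ 0. All other constraints are satisfied.

not feasible — violates (3)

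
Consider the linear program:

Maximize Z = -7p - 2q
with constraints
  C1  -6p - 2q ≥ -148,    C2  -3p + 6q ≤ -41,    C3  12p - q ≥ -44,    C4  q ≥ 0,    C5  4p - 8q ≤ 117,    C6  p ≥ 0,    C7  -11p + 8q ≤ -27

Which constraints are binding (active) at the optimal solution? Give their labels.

C2 and C4

Extreme points and Z = -7p - 2q:
  (485/21, 33/7) → Z = -3593/21
  (74/3, 0) → Z = -518/3
  (41/3, 0) → Z = -287/3

The maximum is at (41/3, 0). Substituting into each constraint, equality holds for C2 and C4; the remaining constraints have slack.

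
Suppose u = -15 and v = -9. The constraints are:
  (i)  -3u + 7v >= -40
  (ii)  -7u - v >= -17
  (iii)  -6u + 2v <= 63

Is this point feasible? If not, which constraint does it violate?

not feasible — violates (iii)

Constraint (iii): -6u + 2v = 72, which is not ≤ 63. All other constraints are satisfied.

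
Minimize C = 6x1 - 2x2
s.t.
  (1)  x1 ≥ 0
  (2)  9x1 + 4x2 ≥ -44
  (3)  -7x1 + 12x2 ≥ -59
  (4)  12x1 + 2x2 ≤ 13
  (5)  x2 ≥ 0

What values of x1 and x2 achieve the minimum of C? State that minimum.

x1 = 0, x2 = 13/2, minimum C = -13

The binding constraints are x1 = 0 and 12x1 + 2x2 = 13.
Solving simultaneously gives x1 = 0, x2 = 13/2.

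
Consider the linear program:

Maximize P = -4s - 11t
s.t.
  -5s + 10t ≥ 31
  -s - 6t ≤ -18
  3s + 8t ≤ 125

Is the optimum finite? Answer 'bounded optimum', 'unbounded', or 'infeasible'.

unbounded

From the feasible point (-3/20, 121/40), moving in the direction (-6, 1) keeps every constraint satisfied while P increases without bound.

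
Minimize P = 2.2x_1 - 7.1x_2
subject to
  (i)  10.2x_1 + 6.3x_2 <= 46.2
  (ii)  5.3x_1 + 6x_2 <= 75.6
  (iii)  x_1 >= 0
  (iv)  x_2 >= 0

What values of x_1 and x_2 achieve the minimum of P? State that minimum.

x_1 = 0, x_2 = 22/3, minimum P = -781/15

Corner points and P = 2.2x_1 - 7.1x_2:
  (0, 22/3) → P = -781/15
  (77/17, 0) → P = 847/85
  (0, 0) → P = 0

At the optimal vertex, 10.2x_1 + 6.3x_2 = 46.2 and x_1 = 0.
Solving simultaneously gives x_1 = 0, x_2 = 22/3.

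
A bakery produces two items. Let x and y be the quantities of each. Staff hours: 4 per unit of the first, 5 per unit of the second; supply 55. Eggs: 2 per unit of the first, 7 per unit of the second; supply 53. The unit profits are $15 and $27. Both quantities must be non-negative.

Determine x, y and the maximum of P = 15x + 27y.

x = 20/3, y = 17/3, maximum P = 253

Corner points and P = 15x + 27y:
  (0, 0) → P = 0
  (0, 53/7) → P = 1431/7
  (55/4, 0) → P = 825/4
  (20/3, 17/3) → P = 253

The binding constraints are 4x + 5y = 55 and 2x + 7y = 53.
Solving simultaneously gives x = 20/3, y = 17/3.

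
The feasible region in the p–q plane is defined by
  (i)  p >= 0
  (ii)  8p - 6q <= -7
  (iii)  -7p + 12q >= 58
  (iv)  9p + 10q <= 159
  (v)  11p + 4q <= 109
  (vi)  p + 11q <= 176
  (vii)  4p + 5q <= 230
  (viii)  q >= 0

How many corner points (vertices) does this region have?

Pairwise boundary intersections that survive every other constraint:
  (0, 29/6)
  (0, 159/10)
  (44/9, 415/54)
  (313/49, 949/98)
  (227/37, 384/37)

5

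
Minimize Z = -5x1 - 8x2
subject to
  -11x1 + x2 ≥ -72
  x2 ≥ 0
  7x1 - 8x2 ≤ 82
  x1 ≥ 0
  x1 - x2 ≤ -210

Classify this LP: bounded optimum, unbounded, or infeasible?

unbounded

From the feasible point (141/5, 1191/5), moving in the direction (0, 1) keeps every constraint satisfied while Z decreases without bound.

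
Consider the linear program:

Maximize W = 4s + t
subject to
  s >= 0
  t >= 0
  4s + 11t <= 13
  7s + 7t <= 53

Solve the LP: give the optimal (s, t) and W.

s = 13/4, t = 0, maximum W = 13

Vertices and W = 4s + t:
  (0, 0) → W = 0
  (0, 13/11) → W = 13/11
  (13/4, 0) → W = 13

At the optimal vertex, t = 0 and 4s + 11t = 13.
Solving simultaneously gives s = 13/4, t = 0.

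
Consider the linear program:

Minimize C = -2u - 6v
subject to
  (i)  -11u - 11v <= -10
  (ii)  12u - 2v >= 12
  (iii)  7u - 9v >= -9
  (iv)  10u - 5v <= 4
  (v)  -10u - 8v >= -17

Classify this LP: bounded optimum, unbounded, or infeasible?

infeasible

The boundaries -11u - 11v = -10 and 12u - 2v = 12 meet at (76/77, -6/77), but that point violates 10u - 5v ≤ 4. Every candidate vertex is excluded by some other constraint, so the feasible region is empty.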